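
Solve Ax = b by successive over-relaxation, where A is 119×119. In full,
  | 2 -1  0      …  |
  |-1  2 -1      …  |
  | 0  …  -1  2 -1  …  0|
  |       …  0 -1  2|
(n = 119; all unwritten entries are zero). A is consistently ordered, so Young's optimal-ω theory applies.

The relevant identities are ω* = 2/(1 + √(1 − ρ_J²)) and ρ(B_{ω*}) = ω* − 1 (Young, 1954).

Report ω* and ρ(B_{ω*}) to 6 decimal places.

ω* = 1.948982, ρ_SOR = 0.948982

B_J for the 119×119 system has eigenvalues cos(kπ/120); ρ_J = cos(π/120) = 0.999657.
1 − cos²(π/120) = sin²(π/120) ⇒ √(1−ρ_J²) = sin(π/120) = 0.0261769.
[ω*] 2 ÷ (1 + 0.0261769) = 2 ÷ 1.0261769 = 1.948982.
Hence ρ(B_{ω*}) = 1.948982 − 1 = 0.948982.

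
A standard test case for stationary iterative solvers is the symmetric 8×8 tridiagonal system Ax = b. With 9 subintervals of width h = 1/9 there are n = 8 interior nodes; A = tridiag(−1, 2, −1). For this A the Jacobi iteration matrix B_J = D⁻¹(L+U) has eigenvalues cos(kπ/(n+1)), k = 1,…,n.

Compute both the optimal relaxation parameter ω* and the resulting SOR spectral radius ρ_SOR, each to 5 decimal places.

ω* = 1.49029, ρ_SOR = 0.49029

ρ_J = max_k |cos(kπ/9)| = cos(π/9) = 0.93969
√(1−ρ_J²) = |sin(π/9)| = 0.342020
So ω* = 2/1.342020 = 1.49029 (Young).
ρ_SOR = ω* − 1 ≈ 0.49029.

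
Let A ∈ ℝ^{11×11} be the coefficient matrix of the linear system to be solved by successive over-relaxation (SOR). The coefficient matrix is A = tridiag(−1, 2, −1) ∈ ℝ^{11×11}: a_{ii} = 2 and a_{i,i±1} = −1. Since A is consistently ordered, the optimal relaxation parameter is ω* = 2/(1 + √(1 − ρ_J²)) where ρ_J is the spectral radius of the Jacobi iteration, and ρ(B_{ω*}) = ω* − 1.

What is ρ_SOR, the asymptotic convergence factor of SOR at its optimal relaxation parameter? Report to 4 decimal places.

ρ_SOR = 0.5888

[ρ_J] n=11: ρ(B_J) = cos(π/(n+1)) = cos(π/12) = 0.9659.
root = sin(π/12) = 0.25882  (since 1−cos² = sin²).
So ω* = 2/1.25882 = 1.5888 (Young).
ρ(B_{ω*}) = ω*−1 = 0.5888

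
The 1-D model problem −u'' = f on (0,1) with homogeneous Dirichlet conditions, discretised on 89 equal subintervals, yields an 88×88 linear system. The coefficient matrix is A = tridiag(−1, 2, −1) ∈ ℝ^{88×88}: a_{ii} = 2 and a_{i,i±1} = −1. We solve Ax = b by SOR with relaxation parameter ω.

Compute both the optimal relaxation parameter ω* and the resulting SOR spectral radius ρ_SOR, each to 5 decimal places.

½·tridiag(1,0,1) at n=88: λ_k = cos(kπ/89); max |λ| at k=1 ⇒ ρ_J = cos(π/89) ≈ 0.99938.
1 − cos²(π/89) = sin²(π/89) ⇒ √(1−ρ_J²) = sin(π/89) = 0.035291.
ω* = 2 / (1 + 0.035291) = 2 / 1.035291 ≈ 1.93182.
At ω = 1.93182 every |λ(B_ω)| = ω−1, so ρ_SOR = 0.93182.

ω* = 1.93182, ρ_SOR = 0.93182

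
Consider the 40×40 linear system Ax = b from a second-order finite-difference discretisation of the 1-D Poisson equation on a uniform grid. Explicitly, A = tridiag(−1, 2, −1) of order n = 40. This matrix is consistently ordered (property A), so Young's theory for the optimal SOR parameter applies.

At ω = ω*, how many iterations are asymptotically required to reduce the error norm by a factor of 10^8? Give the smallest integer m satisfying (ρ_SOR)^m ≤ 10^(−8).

n=40: λ(B_J) = 1 − λ(A)/2 = cos(kπ/41); k=1 gives ρ_J = 0.9970658.
root = sin(π/41) = 0.0765493  (since 1−cos² = sin²).
Then 2/(1+√(1−ρ_J²)) = 2/(1+0.0765493); ω* = 2/1.0765493 = 1.8577877.
At ω = 1.8577877 every |λ(B_ω)| = ω−1, so ρ_SOR = 0.8577877.
Need (0.8577877)^m ≤ 10^(−8): m ≥ 8·ln10/|ln 0.8577877| = 18.4207/0.153399 = 120.084 ⇒ m = 121.

m = 121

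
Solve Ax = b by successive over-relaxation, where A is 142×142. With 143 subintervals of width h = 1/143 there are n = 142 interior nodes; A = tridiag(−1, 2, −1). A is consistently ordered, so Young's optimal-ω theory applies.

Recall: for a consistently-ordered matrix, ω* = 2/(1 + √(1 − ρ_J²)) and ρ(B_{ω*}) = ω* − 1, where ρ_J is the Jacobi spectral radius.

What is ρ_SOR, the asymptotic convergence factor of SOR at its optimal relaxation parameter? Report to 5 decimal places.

[ρ_J] n=142: ρ(B_J) = cos(π/(n+1)) = cos(π/143) = 0.99976.
√(1−ρ_J²) = |sin(π/143)| = 0.021967
Young: ω* = 2/(1+√(1−ρ_J²)) = 2/(1+0.021967) = 2/1.021967 = 1.95701.
Hence ρ(B_{ω*}) = 1.95701 − 1 = 0.95701.

ρ_SOR = 0.95701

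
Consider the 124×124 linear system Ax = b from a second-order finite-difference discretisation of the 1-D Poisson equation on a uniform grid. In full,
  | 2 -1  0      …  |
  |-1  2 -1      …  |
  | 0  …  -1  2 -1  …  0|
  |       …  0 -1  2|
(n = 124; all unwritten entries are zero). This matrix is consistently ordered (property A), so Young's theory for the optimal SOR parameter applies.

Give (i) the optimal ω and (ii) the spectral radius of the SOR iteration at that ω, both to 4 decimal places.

n=124: λ(B_J) = 1 − λ(A)/2 = cos(kπ/125); k=1 gives ρ_J = 0.9997.
root = sin(π/125) = 0.02513  (since 1−cos² = sin²).
So ω* = 2/1.02513 = 1.9510 (Young).
Hence ρ(B_{ω*}) = 1.9510 − 1 = 0.9510.

ω* = 1.9510, ρ_SOR = 0.9510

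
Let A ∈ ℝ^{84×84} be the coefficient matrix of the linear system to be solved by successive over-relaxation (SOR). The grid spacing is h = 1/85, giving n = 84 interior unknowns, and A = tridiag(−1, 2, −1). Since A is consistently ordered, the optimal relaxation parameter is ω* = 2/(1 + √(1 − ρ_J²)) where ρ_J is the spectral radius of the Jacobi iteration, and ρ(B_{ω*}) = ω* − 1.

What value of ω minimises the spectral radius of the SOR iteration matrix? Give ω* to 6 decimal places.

B_J for the 84×84 system has eigenvalues cos(kπ/85); ρ_J = cos(π/85) = 0.999317.
√(1 − cos²(π/85)) = sin(π/85) ≈ 0.0369515.
So ω* = 2/1.0369515 = 1.928731 (Young).
[ρ_SOR] ω* − 1 = 0.928731.

ω* = 1.928731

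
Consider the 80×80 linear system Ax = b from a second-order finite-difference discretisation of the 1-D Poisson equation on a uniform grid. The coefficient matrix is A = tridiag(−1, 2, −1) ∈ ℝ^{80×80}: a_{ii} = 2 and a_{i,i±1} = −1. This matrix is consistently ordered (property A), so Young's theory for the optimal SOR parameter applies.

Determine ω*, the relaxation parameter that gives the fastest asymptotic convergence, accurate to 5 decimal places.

½·tridiag(1,0,1) at n=80: λ_k = cos(kπ/81); max |λ| at k=1 ⇒ ρ_J = cos(π/81) ≈ 0.99925.
root = sin(π/81) = 0.038775  (since 1−cos² = sin²).
[ω*] 2 ÷ (1 + 0.038775) = 2 ÷ 1.038775 = 1.92534.
and ρ(B_{ω*}) = 1.92534 − 1 = 0.92534.

ω* = 1.92534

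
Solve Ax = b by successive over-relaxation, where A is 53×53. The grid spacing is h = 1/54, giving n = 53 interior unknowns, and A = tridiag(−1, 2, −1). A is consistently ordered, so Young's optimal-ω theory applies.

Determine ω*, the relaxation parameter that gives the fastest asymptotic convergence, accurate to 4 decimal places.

ω* = 1.8901

spectrum of D⁻¹(L+U) = {cos(kπ/54) : 1≤k≤53}; ρ_J = cos(π/54) = 0.9983.
√(1−ρ_J²) = |sin(π/54)| = 0.05814
[ω*] 2 ÷ (1 + 0.05814) = 2 ÷ 1.05814 = 1.8901.
[ρ_SOR] ω* − 1 = 0.8901.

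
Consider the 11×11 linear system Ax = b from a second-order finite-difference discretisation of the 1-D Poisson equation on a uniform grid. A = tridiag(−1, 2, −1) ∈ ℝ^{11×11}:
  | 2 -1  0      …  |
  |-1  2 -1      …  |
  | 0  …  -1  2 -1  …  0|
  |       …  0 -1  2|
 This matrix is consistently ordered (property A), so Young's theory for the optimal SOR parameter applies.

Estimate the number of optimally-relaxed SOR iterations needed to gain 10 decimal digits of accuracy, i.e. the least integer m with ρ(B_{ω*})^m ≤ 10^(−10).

m = 44

n=11: λ(B_J) = 1 − λ(A)/2 = cos(kπ/12); k=1 gives ρ_J = 0.9659258.
1 − cos²(π/12) = sin²(π/12) ⇒ √(1−ρ_J²) = sin(π/12) = 0.2588190.
ω* = 2/(1 + 0.2588190) = 2/1.2588190 = 1.5887908.
ρ_SOR = ω* − 1 = 1.5887908 − 1 = 0.5887908.
10·ln10 = 23.0259; −ln(0.5887908) = 0.529684; m = ⌈23.0259/0.529684⌉ = ⌈43.471⌉ = 44.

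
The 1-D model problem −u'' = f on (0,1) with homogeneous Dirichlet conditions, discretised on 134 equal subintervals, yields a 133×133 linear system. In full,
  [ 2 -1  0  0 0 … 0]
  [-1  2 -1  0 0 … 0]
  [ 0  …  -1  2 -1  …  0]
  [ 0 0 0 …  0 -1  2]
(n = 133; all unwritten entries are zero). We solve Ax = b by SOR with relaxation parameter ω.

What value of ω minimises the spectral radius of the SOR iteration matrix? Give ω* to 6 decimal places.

ω* = 1.954189

spectrum of D⁻¹(L+U) = {cos(kπ/134) : 1≤k≤133}; ρ_J = cos(π/134) = 0.999725.
√(1−ρ_J²) simplifies to sin(π/134) = 0.0234426.
ω* = 2/(1 + 0.0234426) = 2/1.0234426 = 1.954189.
[ρ_SOR] ω* − 1 = 0.954189.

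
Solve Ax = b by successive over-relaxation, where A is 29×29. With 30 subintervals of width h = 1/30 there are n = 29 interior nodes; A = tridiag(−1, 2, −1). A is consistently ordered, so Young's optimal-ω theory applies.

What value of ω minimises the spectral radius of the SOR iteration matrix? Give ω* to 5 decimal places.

ω* = 1.81073

[ρ_J] n=29: ρ(B_J) = cos(π/(n+1)) = cos(π/30) = 0.99452.
√(1 − cos²(π/30)) = sin(π/30) ≈ 0.104528.
So ω* = 2/1.104528 = 1.81073 (Young).
ρ(B_{ω*}) = ω*−1 = 0.81073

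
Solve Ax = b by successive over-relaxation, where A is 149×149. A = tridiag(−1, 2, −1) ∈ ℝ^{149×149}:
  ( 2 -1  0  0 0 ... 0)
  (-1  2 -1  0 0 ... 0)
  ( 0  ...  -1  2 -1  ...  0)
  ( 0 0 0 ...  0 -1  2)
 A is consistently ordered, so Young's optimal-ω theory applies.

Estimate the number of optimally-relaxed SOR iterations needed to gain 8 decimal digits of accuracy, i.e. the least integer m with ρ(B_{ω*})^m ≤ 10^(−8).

ρ_J = max_k |cos(kπ/150)| = cos(π/150) = 0.9997807
1 − cos²(π/150) = sin²(π/150) ⇒ √(1−ρ_J²) = sin(π/150) = 0.0209424.
[ω*] 2 ÷ (1 + 0.0209424) = 2 ÷ 1.0209424 = 1.9589744.
[ρ_SOR] ω* − 1 = 0.9589744.
Need (0.9589744)^m ≤ 10^(−8): m ≥ 8·ln10/|ln 0.9589744| = 18.4207/0.0418909 = 439.730 ⇒ m = 440.

m = 440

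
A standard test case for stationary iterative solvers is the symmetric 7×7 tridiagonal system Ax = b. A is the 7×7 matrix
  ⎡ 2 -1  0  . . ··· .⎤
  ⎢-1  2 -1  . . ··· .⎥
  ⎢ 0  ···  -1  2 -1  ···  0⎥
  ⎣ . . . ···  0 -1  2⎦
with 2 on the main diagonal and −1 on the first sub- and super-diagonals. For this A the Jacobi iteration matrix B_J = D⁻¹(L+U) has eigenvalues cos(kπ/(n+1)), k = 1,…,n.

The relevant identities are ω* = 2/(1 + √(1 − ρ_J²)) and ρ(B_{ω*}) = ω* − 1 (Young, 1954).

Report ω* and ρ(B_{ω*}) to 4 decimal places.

With n=7, ρ(Jacobi) = cos(π/8) = 0.9239.
root = sin(π/8) = 0.38268  (since 1−cos² = sin²).
Young: ω* = 2/(1+√(1−ρ_J²)) = 2/(1+0.38268) = 2/1.38268 = 1.4465.
[ρ_SOR] ω* − 1 = 0.4465.

ω* = 1.4465, ρ_SOR = 0.4465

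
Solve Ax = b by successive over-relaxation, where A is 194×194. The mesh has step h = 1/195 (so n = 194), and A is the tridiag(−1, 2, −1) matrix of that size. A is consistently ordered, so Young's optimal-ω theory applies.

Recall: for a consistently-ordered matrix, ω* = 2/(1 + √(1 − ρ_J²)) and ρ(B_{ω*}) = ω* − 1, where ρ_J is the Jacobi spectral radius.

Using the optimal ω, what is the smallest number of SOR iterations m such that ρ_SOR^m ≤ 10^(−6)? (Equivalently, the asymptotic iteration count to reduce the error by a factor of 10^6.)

ρ_J = max_k |cos(kπ/195)| = cos(π/195) = 0.9998702
√(1−ρ_J²) = |sin(π/195)| = 0.0161100
Then 2/(1+√(1−ρ_J²)) = 2/(1+0.0161100); ω* = 2/1.0161100 = 1.9682908.
ρ_SOR = ω* − 1 ≈ 0.9682908.
Need (0.9682908)^m ≤ 10^(−6): m ≥ 6·ln10/|ln 0.9682908| = 13.8155/0.0322228 = 428.749 ⇒ m = 429.

m = 429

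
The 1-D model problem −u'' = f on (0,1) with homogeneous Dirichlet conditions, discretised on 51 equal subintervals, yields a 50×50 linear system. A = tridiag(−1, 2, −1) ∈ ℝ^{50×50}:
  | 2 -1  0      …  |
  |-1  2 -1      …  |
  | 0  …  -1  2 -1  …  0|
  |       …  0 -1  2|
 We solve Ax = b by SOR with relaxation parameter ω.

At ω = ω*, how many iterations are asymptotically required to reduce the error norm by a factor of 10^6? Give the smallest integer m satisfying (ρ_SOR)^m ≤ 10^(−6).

m = 113

spectrum of D⁻¹(L+U) = {cos(kπ/51) : 1≤k≤50}; ρ_J = cos(π/51) = 0.9981033.
root = sin(π/51) = 0.0615609  (since 1−cos² = sin²).
Young: ω* = 2/(1+√(1−ρ_J²)) = 2/(1+0.0615609) = 2/1.0615609 = 1.8840181.
At ω = 1.8840181 every |λ(B_ω)| = ω−1, so ρ_SOR = 0.8840181.
6·ln10 = 13.8155; −ln(0.8840181) = 0.123278; m = ⌈13.8155/0.123278⌉ = ⌈112.068⌉ = 113.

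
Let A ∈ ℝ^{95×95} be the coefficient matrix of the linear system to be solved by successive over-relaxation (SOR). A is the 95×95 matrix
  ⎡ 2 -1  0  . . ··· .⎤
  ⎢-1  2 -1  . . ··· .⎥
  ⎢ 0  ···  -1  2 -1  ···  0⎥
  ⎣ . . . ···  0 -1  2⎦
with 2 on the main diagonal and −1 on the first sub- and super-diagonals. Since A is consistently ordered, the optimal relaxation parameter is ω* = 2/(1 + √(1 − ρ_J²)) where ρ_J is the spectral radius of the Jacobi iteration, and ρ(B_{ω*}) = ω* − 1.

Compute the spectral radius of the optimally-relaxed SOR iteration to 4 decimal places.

ρ_SOR = 0.9366

B_J for the 95×95 system has eigenvalues cos(kπ/96); ρ_J = cos(π/96) = 0.9995.
root = sin(π/96) = 0.03272  (since 1−cos² = sin²).
So ω* = 2/1.03272 = 1.9366 (Young).
and ρ(B_{ω*}) = 1.9366 − 1 = 0.9366.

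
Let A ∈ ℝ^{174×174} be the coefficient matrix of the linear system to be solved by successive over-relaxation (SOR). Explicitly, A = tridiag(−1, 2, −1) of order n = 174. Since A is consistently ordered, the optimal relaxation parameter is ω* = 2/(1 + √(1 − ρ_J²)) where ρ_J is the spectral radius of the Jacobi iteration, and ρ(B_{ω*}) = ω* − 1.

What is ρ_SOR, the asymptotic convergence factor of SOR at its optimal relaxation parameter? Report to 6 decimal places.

ρ_SOR = 0.964731

½·tridiag(1,0,1) at n=174: λ_k = cos(kπ/175); max |λ| at k=1 ⇒ ρ_J = cos(π/175) ≈ 0.999839.
root = sin(π/175) = 0.0179510  (since 1−cos² = sin²).
Then 2/(1+√(1−ρ_J²)) = 2/(1+0.0179510); ω* = 2/1.0179510 = 1.964731.
and ρ(B_{ω*}) = 1.964731 − 1 = 0.964731.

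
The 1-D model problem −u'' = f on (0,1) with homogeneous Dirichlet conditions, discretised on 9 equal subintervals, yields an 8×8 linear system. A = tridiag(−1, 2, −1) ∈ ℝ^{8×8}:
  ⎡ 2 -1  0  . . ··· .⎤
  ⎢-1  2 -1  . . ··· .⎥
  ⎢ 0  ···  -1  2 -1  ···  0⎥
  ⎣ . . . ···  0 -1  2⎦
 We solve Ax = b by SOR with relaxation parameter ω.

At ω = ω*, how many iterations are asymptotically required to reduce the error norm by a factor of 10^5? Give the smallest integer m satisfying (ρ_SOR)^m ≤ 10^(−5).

[ρ_J] n=8: ρ(B_J) = cos(π/(n+1)) = cos(π/9) = 0.9396926.
√(1−ρ_J²) simplifies to sin(π/9) = 0.3420201.
Young: ω* = 2/(1+√(1−ρ_J²)) = 2/(1+0.3420201) = 2/1.3420201 = 1.4902906.
At ω = 1.4902906 every |λ(B_ω)| = ω−1, so ρ_SOR = 0.4902906.
5·ln10 = 11.5129; −ln(0.4902906) = 0.712757; m = ⌈11.5129/0.712757⌉ = ⌈16.153⌉ = 17.

m = 17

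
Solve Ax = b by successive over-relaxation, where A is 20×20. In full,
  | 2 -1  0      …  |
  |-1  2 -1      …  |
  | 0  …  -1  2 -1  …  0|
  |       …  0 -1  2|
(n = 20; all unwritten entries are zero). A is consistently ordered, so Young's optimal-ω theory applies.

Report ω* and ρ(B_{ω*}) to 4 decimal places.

ω* = 1.7406, ρ_SOR = 0.7406

B_J for the 20×20 system has eigenvalues cos(kπ/21); ρ_J = cos(π/21) = 0.9888.
√(1 − cos²(π/21)) = sin(π/21) ≈ 0.14904.
Then 2/(1+√(1−ρ_J²)) = 2/(1+0.14904); ω* = 2/1.14904 = 1.7406.
[ρ_SOR] ω* − 1 = 0.7406.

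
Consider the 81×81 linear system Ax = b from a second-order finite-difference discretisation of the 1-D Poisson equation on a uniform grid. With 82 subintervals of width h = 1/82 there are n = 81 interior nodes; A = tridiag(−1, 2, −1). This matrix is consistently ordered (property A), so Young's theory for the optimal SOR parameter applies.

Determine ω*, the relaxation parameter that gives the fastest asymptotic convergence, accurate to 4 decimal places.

ω* = 1.9262

n=81: λ(B_J) = 1 − λ(A)/2 = cos(kπ/82); k=1 gives ρ_J = 0.9993.
1 − cos²(π/82) = sin²(π/82) ⇒ √(1−ρ_J²) = sin(π/82) = 0.03830.
Young: ω* = 2/(1+√(1−ρ_J²)) = 2/(1+0.03830) = 2/1.03830 = 1.9262.
ρ_SOR = ω* − 1 = 1.9262 − 1 = 0.9262.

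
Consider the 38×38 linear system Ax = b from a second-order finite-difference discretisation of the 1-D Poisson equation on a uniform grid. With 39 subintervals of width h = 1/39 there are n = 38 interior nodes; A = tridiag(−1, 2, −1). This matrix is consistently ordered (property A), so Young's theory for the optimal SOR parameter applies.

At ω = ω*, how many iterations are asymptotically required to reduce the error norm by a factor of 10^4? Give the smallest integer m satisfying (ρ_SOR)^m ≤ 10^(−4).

With n=38, ρ(Jacobi) = cos(π/39) = 0.9967573.
root = sin(π/39) = 0.0804666  (since 1−cos² = sin²).
ω* = 2 / (1 + 0.0804666) = 2 / 1.0804666 ≈ 1.8510521.
[ρ_SOR] ω* − 1 = 0.8510521.
ρ_SOR^m ≤ 10^(−4) ⇔ m ≥ 4·ln10/(−ln 0.8510521) = 9.21034/0.161282 = 57.107; m = ⌈57.107⌉ = 58.

m = 58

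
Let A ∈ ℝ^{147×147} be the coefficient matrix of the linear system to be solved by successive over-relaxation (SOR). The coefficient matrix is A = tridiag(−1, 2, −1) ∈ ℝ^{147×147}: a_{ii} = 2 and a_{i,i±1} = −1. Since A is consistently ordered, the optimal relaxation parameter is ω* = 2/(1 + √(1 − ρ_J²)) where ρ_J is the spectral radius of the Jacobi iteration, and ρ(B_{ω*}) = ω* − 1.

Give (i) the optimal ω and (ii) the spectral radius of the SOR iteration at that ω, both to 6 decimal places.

ω* = 1.958432, ρ_SOR = 0.958432

ρ_J = max_k |cos(kπ/148)| = cos(π/148) = 0.999775
root = sin(π/148) = 0.0212254  (since 1−cos² = sin²).
Young: ω* = 2/(1+√(1−ρ_J²)) = 2/(1+0.0212254) = 2/1.0212254 = 1.958432.
Hence ρ(B_{ω*}) = 1.958432 − 1 = 0.958432.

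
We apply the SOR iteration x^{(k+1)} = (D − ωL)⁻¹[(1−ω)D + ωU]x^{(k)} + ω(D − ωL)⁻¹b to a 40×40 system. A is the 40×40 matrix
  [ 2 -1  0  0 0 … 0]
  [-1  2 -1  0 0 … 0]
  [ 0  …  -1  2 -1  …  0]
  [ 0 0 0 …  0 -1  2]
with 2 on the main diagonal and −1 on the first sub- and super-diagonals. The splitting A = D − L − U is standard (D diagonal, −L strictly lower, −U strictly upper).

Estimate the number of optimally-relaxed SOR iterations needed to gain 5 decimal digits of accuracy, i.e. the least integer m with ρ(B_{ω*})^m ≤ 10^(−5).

m = 76

B_J for the 40×40 system has eigenvalues cos(kπ/41); ρ_J = cos(π/41) = 0.9970658.
√(1 − cos²(π/41)) = sin(π/41) ≈ 0.0765493.
Young: ω* = 2/(1+√(1−ρ_J²)) = 2/(1+0.0765493) = 2/1.0765493 = 1.8577877.
ρ_SOR = ω* − 1 = 1.8577877 − 1 = 0.8577877.
Need (0.8577877)^m ≤ 10^(−5): m ≥ 5·ln10/|ln 0.8577877| = 11.5129/0.153399 = 75.052 ⇒ m = 76.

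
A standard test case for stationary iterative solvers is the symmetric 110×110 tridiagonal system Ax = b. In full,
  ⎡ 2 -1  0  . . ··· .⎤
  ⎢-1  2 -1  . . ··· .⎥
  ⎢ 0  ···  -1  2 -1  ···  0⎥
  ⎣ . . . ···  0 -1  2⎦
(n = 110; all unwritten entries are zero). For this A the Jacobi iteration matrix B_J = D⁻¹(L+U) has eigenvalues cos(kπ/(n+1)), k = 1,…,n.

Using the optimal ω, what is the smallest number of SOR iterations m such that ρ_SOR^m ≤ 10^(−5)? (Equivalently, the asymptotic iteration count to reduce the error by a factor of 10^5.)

m = 204

With n=110, ρ(Jacobi) = cos(π/111) = 0.9995995.
√(1−ρ_J²) = |sin(π/111)| = 0.0282989
ω* = 2/(1+0.0282989) = 1.9449598
ρ_SOR = ω* − 1 ≈ 0.9449598.
(0.9449598)^m ≤ 10^{−5}  ⇒  m·ln(0.9449598) ≤ −5·ln10  ⇒  m ≥ 203.362  ⇒  m = 204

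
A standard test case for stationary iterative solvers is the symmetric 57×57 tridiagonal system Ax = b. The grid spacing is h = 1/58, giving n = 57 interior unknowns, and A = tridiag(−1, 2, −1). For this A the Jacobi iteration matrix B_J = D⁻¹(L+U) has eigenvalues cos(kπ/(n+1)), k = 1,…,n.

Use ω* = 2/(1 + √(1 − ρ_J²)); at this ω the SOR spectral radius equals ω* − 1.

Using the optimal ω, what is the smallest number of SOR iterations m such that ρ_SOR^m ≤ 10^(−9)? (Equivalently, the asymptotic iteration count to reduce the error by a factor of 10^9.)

n=57: λ(B_J) = 1 − λ(A)/2 = cos(kπ/58); k=1 gives ρ_J = 0.9985334.
1 − cos²(π/58) = sin²(π/58) ⇒ √(1−ρ_J²) = sin(π/58) = 0.0541389.
ω* = 2/(1+0.0541389) = 1.8972832
[ρ_SOR] ω* − 1 = 0.8972832.
9·ln10 = 20.7233; −ln(0.8972832) = 0.108384; m = ⌈20.7233/0.108384⌉ = ⌈191.203⌉ = 192.

m = 192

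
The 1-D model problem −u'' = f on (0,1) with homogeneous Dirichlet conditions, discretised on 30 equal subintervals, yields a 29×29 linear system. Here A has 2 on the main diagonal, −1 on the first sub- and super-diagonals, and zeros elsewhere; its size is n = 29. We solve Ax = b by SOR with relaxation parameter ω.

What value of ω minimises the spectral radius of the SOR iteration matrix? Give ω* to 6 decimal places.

½·tridiag(1,0,1) at n=29: λ_k = cos(kπ/30); max |λ| at k=1 ⇒ ρ_J = cos(π/30) ≈ 0.994522.
√(1−ρ_J²) = |sin(π/30)| = 0.1045285
Young: ω* = 2/(1+√(1−ρ_J²)) = 2/(1+0.1045285) = 2/1.1045285 = 1.810727.
ρ(B_{ω*}) = ω*−1 = 0.810727

ω* = 1.810727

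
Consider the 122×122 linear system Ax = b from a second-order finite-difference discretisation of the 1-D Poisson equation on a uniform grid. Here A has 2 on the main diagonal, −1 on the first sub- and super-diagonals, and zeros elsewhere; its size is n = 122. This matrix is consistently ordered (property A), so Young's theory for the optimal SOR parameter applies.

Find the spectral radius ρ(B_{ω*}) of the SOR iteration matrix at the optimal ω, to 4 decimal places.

ρ_SOR = 0.9502

ρ_J = max_k |cos(kπ/123)| = cos(π/123) = 0.9997
√(1 − cos²(π/123)) = sin(π/123) ≈ 0.02554.
So ω* = 2/1.02554 = 1.9502 (Young).
At ω = 1.9502 every |λ(B_ω)| = ω−1, so ρ_SOR = 0.9502.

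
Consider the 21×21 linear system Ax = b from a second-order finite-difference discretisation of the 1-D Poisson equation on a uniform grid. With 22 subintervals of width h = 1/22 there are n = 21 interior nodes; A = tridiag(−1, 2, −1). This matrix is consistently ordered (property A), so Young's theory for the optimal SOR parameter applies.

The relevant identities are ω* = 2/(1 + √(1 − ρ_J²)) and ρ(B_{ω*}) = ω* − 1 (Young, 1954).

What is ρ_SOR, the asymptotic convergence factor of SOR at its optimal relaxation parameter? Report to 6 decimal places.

With n=21, ρ(Jacobi) = cos(π/22) = 0.989821.
√(1−ρ_J²) simplifies to sin(π/22) = 0.1423148.
So ω* = 2/1.1423148 = 1.750831 (Young).
[ρ_SOR] ω* − 1 = 0.750831.

ρ_SOR = 0.750831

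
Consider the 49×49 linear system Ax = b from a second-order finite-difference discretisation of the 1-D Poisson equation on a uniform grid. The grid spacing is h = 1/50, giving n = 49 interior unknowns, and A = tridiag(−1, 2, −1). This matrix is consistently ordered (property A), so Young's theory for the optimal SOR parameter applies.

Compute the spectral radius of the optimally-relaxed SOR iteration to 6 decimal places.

spectrum of D⁻¹(L+U) = {cos(kπ/50) : 1≤k≤49}; ρ_J = cos(π/50) = 0.998027.
1 − cos²(π/50) = sin²(π/50) ⇒ √(1−ρ_J²) = sin(π/50) = 0.0627905.
Then 2/(1+√(1−ρ_J²)) = 2/(1+0.0627905); ω* = 2/1.0627905 = 1.881838.
and ρ(B_{ω*}) = 1.881838 − 1 = 0.881838.

ρ_SOR = 0.881838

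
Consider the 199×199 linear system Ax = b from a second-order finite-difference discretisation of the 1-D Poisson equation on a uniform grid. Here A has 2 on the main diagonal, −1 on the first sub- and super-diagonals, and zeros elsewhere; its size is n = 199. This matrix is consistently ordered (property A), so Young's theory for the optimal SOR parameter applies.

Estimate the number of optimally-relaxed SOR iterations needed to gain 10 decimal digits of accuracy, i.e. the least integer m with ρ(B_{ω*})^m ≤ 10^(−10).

m = 733

ρ_J = max_k |cos(kπ/200)| = cos(π/200) = 0.9998766
√(1−ρ_J²) = |sin(π/200)| = 0.0157073
ω* = 2/(1+0.0157073) = 1.9690712
Hence ρ(B_{ω*}) = 1.9690712 − 1 = 0.9690712.
ρ_SOR^m ≤ 10^(−10) ⇔ m ≥ 10·ln10/(−ln 0.9690712) = 23.0259/0.0314172 = 732.907; m = ⌈732.907⌉ = 733.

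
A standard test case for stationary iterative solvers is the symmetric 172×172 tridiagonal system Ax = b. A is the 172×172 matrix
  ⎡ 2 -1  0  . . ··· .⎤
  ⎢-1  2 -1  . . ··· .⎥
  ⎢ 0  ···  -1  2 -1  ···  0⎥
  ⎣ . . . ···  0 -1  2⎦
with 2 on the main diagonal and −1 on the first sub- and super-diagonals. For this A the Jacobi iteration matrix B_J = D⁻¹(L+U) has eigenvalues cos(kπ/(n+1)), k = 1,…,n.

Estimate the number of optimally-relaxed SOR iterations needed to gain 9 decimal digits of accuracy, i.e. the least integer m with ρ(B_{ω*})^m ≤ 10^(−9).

m = 571

[ρ_J] n=172: ρ(B_J) = cos(π/(n+1)) = cos(π/173) = 0.9998351.
√(1−ρ_J²) simplifies to sin(π/173) = 0.0181585.
ω* = 2/(1+0.0181585) = 1.9643307
[ρ_SOR] ω* − 1 = 0.9643307.
9·ln10 = 20.7233; −ln(0.9643307) = 0.036321; m = ⌈20.7233/0.036321⌉ = ⌈570.560⌉ = 571.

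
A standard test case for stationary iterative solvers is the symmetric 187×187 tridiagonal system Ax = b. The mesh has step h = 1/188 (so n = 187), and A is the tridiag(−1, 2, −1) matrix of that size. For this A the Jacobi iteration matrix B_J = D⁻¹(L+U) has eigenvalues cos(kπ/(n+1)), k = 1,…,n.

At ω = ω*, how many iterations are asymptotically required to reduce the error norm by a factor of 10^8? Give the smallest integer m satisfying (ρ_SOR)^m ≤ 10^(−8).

B_J for the 187×187 system has eigenvalues cos(kπ/188); ρ_J = cos(π/188) = 0.9998604.
√(1−ρ_J²) = |sin(π/188)| = 0.0167098
[ω*] 2 ÷ (1 + 0.0167098) = 2 ÷ 1.0167098 = 1.9671297.
[ρ_SOR] ω* − 1 = 0.9671297.
(0.9671297)^m ≤ 10^{−8}  ⇒  m·ln(0.9671297) ≤ −8·ln10  ⇒  m ≥ 551.143  ⇒  m = 552

m = 552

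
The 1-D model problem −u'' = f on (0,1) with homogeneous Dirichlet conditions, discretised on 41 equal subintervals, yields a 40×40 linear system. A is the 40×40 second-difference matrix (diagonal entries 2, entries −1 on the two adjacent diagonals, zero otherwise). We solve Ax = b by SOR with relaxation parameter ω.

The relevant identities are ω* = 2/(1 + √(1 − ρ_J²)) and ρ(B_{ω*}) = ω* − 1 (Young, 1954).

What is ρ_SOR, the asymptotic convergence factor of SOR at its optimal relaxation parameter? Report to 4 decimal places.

n=40: λ(B_J) = 1 − λ(A)/2 = cos(kπ/41); k=1 gives ρ_J = 0.9971.
√(1−ρ_J²) simplifies to sin(π/41) = 0.07655.
Young: ω* = 2/(1+√(1−ρ_J²)) = 2/(1+0.07655) = 2/1.07655 = 1.8578.
ρ_SOR = ω* − 1 = 1.8578 − 1 = 0.8578.

ρ_SOR = 0.8578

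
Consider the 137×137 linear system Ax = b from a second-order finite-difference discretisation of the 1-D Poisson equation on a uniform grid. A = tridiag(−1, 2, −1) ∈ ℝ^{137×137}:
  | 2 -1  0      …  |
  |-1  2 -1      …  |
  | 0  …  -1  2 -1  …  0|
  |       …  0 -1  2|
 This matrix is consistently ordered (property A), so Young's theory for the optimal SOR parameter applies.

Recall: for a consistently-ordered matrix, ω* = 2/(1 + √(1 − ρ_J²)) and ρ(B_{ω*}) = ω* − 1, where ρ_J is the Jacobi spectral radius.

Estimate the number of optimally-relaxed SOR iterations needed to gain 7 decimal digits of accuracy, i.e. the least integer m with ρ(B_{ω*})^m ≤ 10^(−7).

m = 354

n=137: λ(B_J) = 1 − λ(A)/2 = cos(kπ/138); k=1 gives ρ_J = 0.9997409.
√(1−ρ_J²) = |sin(π/138)| = 0.0227632
ω* = 2 / (1 + 0.0227632) = 2 / 1.0227632 ≈ 1.9554869.
ρ_SOR = ω* − 1 ≈ 0.9554869.
For 7 digits: m = 7·ln10 / (−ln 0.9554869) = 16.1181/0.0455342 = 353.978; round up → m = 354.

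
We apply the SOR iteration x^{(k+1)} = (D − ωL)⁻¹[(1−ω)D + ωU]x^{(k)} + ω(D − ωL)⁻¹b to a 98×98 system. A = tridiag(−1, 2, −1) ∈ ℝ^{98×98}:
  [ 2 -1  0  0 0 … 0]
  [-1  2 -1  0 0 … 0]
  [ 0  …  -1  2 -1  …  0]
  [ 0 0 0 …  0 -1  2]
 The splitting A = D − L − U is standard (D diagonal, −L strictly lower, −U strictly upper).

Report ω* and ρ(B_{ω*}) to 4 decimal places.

With n=98, ρ(Jacobi) = cos(π/99) = 0.9995.
root = sin(π/99) = 0.03173  (since 1−cos² = sin²).
[ω*] 2 ÷ (1 + 0.03173) = 2 ÷ 1.03173 = 1.9385.
ρ_SOR = ω* − 1 = 1.9385 − 1 = 0.9385.

ω* = 1.9385, ρ_SOR = 0.9385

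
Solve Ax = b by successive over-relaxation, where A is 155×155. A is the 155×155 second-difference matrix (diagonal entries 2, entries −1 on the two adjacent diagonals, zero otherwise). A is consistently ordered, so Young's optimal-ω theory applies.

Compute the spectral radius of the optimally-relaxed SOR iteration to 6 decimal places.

ρ_SOR = 0.960521

ρ_J = max_k |cos(kπ/156)| = cos(π/156) = 0.999797
√(1−ρ_J²) = |sin(π/156)| = 0.0201371
ω* = 2 / (1 + 0.0201371) = 2 / 1.0201371 ≈ 1.960521.
and ρ(B_{ω*}) = 1.960521 − 1 = 0.960521.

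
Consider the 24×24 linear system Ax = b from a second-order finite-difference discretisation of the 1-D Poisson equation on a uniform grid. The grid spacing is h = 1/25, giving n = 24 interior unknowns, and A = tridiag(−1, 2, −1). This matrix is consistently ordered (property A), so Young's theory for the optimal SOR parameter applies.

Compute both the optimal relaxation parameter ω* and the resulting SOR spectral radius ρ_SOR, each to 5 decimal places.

ω* = 1.77725, ρ_SOR = 0.77725

½·tridiag(1,0,1) at n=24: λ_k = cos(kπ/25); max |λ| at k=1 ⇒ ρ_J = cos(π/25) ≈ 0.99211.
√(1 − cos²(π/25)) = sin(π/25) ≈ 0.125333.
ω* = 2/(1 + 0.125333) = 2/1.125333 = 1.77725.
and ρ(B_{ω*}) = 1.77725 − 1 = 0.77725.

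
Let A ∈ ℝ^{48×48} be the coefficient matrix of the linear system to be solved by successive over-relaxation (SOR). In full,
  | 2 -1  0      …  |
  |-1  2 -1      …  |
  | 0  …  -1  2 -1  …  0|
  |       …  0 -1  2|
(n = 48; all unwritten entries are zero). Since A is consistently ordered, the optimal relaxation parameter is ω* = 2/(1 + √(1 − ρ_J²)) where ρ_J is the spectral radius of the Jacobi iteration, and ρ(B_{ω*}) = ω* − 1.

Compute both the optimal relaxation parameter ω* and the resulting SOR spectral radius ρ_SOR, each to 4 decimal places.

n=48: λ(B_J) = 1 − λ(A)/2 = cos(kπ/49); k=1 gives ρ_J = 0.9979.
√(1−ρ_J²) simplifies to sin(π/49) = 0.06407.
ω* = 2 / (1 + 0.06407) = 2 / 1.06407 ≈ 1.8796.
ρ_SOR = ω* − 1 ≈ 0.8796.

ω* = 1.8796, ρ_SOR = 0.8796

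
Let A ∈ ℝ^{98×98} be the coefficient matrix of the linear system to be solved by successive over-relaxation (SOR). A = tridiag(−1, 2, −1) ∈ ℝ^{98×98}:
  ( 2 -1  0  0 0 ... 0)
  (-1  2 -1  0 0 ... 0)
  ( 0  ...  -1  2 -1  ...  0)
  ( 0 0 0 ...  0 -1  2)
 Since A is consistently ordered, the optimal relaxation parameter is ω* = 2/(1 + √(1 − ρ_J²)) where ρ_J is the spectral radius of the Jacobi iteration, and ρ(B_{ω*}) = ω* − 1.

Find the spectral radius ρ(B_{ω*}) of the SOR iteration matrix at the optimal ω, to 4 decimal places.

B_J for the 98×98 system has eigenvalues cos(kπ/99); ρ_J = cos(π/99) = 0.9995.
√(1−ρ_J²) simplifies to sin(π/99) = 0.03173.
Young: ω* = 2/(1+√(1−ρ_J²)) = 2/(1+0.03173) = 2/1.03173 = 1.9385.
[ρ_SOR] ω* − 1 = 0.9385.

ρ_SOR = 0.9385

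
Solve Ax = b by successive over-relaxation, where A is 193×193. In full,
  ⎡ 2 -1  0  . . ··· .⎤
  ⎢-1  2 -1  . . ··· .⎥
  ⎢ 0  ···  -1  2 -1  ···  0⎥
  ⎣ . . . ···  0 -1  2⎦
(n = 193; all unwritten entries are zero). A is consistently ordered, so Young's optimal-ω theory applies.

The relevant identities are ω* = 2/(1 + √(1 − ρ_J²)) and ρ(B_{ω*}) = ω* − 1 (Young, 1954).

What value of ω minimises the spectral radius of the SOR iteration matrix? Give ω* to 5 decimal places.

n=193: λ(B_J) = 1 − λ(A)/2 = cos(kπ/194); k=1 gives ρ_J = 0.99987.
root = sin(π/194) = 0.016193  (since 1−cos² = sin²).
Young: ω* = 2/(1+√(1−ρ_J²)) = 2/(1+0.016193) = 2/1.016193 = 1.96813.
ρ(B_{ω*}) = ω*−1 = 0.96813

ω* = 1.96813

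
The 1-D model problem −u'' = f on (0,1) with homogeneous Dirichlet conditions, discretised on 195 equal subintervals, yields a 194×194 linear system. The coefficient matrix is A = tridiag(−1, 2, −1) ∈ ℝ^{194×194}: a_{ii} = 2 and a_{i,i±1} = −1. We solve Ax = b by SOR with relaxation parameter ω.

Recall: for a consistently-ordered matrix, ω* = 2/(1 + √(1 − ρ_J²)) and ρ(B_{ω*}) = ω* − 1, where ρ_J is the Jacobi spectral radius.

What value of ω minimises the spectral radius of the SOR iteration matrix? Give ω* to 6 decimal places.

ω* = 1.968291

spectrum of D⁻¹(L+U) = {cos(kπ/195) : 1≤k≤194}; ρ_J = cos(π/195) = 0.999870.
√(1−ρ_J²) simplifies to sin(π/195) = 0.0161100.
Then 2/(1+√(1−ρ_J²)) = 2/(1+0.0161100); ω* = 2/1.0161100 = 1.968291.
and ρ(B_{ω*}) = 1.968291 − 1 = 0.968291.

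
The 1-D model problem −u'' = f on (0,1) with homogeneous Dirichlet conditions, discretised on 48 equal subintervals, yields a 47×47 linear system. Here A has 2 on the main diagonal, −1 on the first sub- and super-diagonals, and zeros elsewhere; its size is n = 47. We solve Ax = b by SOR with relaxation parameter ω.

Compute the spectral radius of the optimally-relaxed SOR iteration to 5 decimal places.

With n=47, ρ(Jacobi) = cos(π/48) = 0.99786.
√(1−ρ_J²) simplifies to sin(π/48) = 0.065403.
Young: ω* = 2/(1+√(1−ρ_J²)) = 2/(1+0.065403) = 2/1.065403 = 1.87722.
ρ(B_{ω*}) = ω*−1 = 0.87722

ρ_SOR = 0.87722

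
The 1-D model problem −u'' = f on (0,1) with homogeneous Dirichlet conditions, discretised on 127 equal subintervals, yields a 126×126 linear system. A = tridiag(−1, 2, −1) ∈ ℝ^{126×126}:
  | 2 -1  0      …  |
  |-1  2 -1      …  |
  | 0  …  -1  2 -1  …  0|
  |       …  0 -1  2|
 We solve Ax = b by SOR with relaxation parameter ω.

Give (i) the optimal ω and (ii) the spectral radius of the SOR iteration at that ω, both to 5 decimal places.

ρ_J = max_k |cos(kπ/127)| = cos(π/127) = 0.99969
1 − cos²(π/127) = sin²(π/127) ⇒ √(1−ρ_J²) = sin(π/127) = 0.024734.
[ω*] 2 ÷ (1 + 0.024734) = 2 ÷ 1.024734 = 1.95173.
and ρ(B_{ω*}) = 1.95173 − 1 = 0.95173.

ω* = 1.95173, ρ_SOR = 0.95173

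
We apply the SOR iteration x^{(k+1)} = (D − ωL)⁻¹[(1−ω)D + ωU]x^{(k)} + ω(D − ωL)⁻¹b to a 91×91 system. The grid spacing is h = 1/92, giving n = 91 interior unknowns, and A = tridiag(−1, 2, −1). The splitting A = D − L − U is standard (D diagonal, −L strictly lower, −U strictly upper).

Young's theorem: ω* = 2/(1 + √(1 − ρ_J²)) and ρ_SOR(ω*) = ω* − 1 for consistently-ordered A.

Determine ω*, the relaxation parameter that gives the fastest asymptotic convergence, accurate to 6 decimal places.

ω* = 1.933972

spectrum of D⁻¹(L+U) = {cos(kπ/92) : 1≤k≤91}; ρ_J = cos(π/92) = 0.999417.
root = sin(π/92) = 0.0341411  (since 1−cos² = sin²).
ω* = 2/(1 + 0.0341411) = 2/1.0341411 = 1.933972.
At ω = 1.933972 every |λ(B_ω)| = ω−1, so ρ_SOR = 0.933972.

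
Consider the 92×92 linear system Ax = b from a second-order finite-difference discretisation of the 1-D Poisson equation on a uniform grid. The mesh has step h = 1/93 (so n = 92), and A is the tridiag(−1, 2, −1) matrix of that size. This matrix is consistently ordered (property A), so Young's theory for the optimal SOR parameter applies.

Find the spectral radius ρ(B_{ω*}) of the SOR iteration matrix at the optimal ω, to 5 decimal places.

ρ_SOR = 0.93466

spectrum of D⁻¹(L+U) = {cos(kπ/93) : 1≤k≤92}; ρ_J = cos(π/93) = 0.99943.
√(1 − cos²(π/93)) = sin(π/93) ≈ 0.033774.
[ω*] 2 ÷ (1 + 0.033774) = 2 ÷ 1.033774 = 1.93466.
and ρ(B_{ω*}) = 1.93466 − 1 = 0.93466.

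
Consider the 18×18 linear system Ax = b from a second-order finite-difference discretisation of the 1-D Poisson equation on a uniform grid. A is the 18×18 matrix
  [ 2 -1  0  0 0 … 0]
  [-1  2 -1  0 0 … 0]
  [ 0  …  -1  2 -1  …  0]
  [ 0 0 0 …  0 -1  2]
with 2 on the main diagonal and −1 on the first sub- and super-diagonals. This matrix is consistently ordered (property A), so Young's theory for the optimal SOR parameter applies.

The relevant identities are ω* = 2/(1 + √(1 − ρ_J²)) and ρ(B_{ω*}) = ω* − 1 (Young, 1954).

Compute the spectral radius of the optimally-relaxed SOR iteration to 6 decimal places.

B_J for the 18×18 system has eigenvalues cos(kπ/19); ρ_J = cos(π/19) = 0.986361.
√(1−ρ_J²) = |sin(π/19)| = 0.1645946
So ω* = 2/1.1645946 = 1.717336 (Young).
ρ_SOR = ω* − 1 = 1.717336 − 1 = 0.717336.

ρ_SOR = 0.717336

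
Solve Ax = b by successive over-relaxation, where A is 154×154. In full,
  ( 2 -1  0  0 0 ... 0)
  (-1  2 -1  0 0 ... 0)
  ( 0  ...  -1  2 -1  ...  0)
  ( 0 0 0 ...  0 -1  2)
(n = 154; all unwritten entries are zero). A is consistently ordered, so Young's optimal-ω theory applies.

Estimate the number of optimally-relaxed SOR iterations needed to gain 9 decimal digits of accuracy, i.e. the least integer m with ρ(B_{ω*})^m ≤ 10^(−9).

m = 512

B_J for the 154×154 system has eigenvalues cos(kπ/155); ρ_J = cos(π/155) = 0.9997946.
√(1−ρ_J²) simplifies to sin(π/155) = 0.0202670.
Then 2/(1+√(1−ρ_J²)) = 2/(1+0.0202670); ω* = 2/1.0202670 = 1.9602712.
and ρ(B_{ω*}) = 1.9602712 − 1 = 0.9602712.
Need (0.9602712)^m ≤ 10^(−9): m ≥ 9·ln10/|ln 0.9602712| = 20.7233/0.0405395 = 511.188 ⇒ m = 512.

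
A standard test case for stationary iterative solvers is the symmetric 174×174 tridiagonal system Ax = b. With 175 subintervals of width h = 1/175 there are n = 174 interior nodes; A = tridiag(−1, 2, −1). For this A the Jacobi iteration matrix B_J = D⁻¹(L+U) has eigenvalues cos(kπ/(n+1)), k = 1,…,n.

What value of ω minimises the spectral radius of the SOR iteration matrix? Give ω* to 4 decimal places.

ω* = 1.9647

spectrum of D⁻¹(L+U) = {cos(kπ/175) : 1≤k≤174}; ρ_J = cos(π/175) = 0.9998.
√(1−ρ_J²) = |sin(π/175)| = 0.01795
ω* = 2/(1+0.01795) = 1.9647
ρ_SOR = ω* − 1 ≈ 0.9647.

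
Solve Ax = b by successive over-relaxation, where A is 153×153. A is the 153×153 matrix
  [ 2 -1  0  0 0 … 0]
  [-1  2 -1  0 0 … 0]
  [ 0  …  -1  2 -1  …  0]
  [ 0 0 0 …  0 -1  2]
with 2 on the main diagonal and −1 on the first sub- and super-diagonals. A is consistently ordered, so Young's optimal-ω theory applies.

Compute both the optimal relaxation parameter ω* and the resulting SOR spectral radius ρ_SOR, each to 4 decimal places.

With n=153, ρ(Jacobi) = cos(π/154) = 0.9998.
1 − cos²(π/154) = sin²(π/154) ⇒ √(1−ρ_J²) = sin(π/154) = 0.02040.
[ω*] 2 ÷ (1 + 0.02040) = 2 ÷ 1.02040 = 1.9600.
[ρ_SOR] ω* − 1 = 0.9600.

ω* = 1.9600, ρ_SOR = 0.9600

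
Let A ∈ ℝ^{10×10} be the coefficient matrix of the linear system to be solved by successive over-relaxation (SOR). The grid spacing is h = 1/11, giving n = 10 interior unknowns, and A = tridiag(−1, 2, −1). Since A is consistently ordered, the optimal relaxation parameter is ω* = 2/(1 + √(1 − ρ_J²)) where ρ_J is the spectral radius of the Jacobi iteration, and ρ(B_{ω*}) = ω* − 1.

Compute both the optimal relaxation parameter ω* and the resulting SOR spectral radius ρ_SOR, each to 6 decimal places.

spectrum of D⁻¹(L+U) = {cos(kπ/11) : 1≤k≤10}; ρ_J = cos(π/11) = 0.959493.
root = sin(π/11) = 0.2817326  (since 1−cos² = sin²).
[ω*] 2 ÷ (1 + 0.2817326) = 2 ÷ 1.2817326 = 1.560388.
ρ(B_{ω*}) = ω*−1 = 0.560388

ω* = 1.560388, ρ_SOR = 0.560388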